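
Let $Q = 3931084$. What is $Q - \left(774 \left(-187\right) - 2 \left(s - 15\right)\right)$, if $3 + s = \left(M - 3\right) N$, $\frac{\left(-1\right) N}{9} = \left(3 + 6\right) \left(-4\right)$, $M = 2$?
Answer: $4075138$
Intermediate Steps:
$N = 324$ ($N = - 9 \left(3 + 6\right) \left(-4\right) = - 9 \cdot 9 \left(-4\right) = \left(-9\right) \left(-36\right) = 324$)
$s = -327$ ($s = -3 + \left(2 - 3\right) 324 = -3 - 324 = -327$)
$Q - \left(774 \left(-187\right) - 2 \left(s - 15\right)\right) = 3931084 - \left(774 \left(-187\right) - 2 \left(-327 - 15\right)\right) = 3931084 - \left(-144738 - -684\right) = 3931084 - \left(-144738 + 684\right) = 3931084 - -144054 = 3931084 + 144054 = 4075138$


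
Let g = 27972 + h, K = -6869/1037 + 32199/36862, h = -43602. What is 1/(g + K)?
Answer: -38225894/597690537935 ≈ -6.3956e-5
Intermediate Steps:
K = -219814715/38225894 (K = -6869*1/1037 + 32199*(1/36862) = -6869/1037 + 32199/36862 = -219814715/38225894 ≈ -5.7504)
g = -15630 (g = 27972 - 43602 = -15630)
1/(g + K) = 1/(-15630 - 219814715/38225894) = 1/(-597690537935/38225894) = -38225894/597690537935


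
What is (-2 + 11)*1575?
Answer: 14175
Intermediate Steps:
(-2 + 11)*1575 = 9*1575 = 14175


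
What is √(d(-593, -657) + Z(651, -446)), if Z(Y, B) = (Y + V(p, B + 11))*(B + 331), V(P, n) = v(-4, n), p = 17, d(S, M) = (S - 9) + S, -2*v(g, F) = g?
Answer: I*√76290 ≈ 276.21*I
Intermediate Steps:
v(g, F) = -g/2
d(S, M) = -9 + 2*S (d(S, M) = (-9 + S) + S = -9 + 2*S)
V(P, n) = 2 (V(P, n) = -½*(-4) = 2)
Z(Y, B) = (2 + Y)*(331 + B) (Z(Y, B) = (Y + 2)*(B + 331) = (2 + Y)*(331 + B))
√(d(-593, -657) + Z(651, -446)) = √((-9 + 2*(-593)) + (662 + 2*(-446) + 331*651 - 446*651)) = √((-9 - 1186) + (662 - 892 + 215481 - 290346)) = √(-1195 - 75095) = √(-76290) = I*√76290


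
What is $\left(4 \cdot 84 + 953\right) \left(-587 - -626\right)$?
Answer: $50271$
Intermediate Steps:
$\left(4 \cdot 84 + 953\right) \left(-587 - -626\right) = \left(336 + 953\right) \left(-587 + 626\right) = 1289 \cdot 39 = 50271$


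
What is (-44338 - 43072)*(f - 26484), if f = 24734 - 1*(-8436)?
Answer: -584423260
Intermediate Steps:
f = 33170 (f = 24734 + 8436 = 33170)
(-44338 - 43072)*(f - 26484) = (-44338 - 43072)*(33170 - 26484) = -87410*6686 = -584423260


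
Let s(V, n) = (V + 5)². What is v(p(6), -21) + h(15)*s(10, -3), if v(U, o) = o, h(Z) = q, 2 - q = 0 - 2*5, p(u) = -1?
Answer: 2679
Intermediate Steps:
s(V, n) = (5 + V)²
q = 12 (q = 2 - (0 - 2*5) = 2 - (0 - 10) = 2 - 1*(-10) = 2 + 10 = 12)
h(Z) = 12
v(p(6), -21) + h(15)*s(10, -3) = -21 + 12*(5 + 10)² = -21 + 12*15² = -21 + 12*225 = -21 + 2700 = 2679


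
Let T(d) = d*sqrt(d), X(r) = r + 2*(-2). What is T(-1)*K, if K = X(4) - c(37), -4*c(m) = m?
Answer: -37*I/4 ≈ -9.25*I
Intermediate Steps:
X(r) = -4 + r (X(r) = r - 4 = -4 + r)
T(d) = d**(3/2)
c(m) = -m/4
K = 37/4 (K = (-4 + 4) - (-1)*37/4 = 0 - 1*(-37/4) = 0 + 37/4 = 37/4 ≈ 9.2500)
T(-1)*K = (-1)**(3/2)*(37/4) = -I*(37/4) = -37*I/4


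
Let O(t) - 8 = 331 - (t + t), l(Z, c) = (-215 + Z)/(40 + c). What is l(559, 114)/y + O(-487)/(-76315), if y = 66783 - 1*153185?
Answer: -4374227391/253860092255 ≈ -0.017231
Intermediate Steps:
l(Z, c) = (-215 + Z)/(40 + c)
y = -86402 (y = 66783 - 153185 = -86402)
O(t) = 339 - 2*t (O(t) = 8 + (331 - (t + t)) = 8 + (331 - 2*t) = 339 - 2*t)
l(559, 114)/y + O(-487)/(-76315) = ((-215 + 559)/(40 + 114))/(-86402) + (339 - 2*(-487))/(-76315) = (344/154)*(-1/86402) + (339 + 974)*(-1/76315) = ((1/154)*344)*(-1/86402) + 1313*(-1/76315) = (172/77)*(-1/86402) - 1313/76315 = -86/3326477 - 1313/76315 = -4374227391/253860092255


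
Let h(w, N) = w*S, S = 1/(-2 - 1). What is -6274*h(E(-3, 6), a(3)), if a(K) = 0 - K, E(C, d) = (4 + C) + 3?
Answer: 25096/3 ≈ 8365.3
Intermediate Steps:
S = -⅓ (S = 1/(-3) = -⅓ ≈ -0.33333)
E(C, d) = 7 + C
a(K) = -K
h(w, N) = -w/3 (h(w, N) = w*(-⅓) = -w/3)
-6274*h(E(-3, 6), a(3)) = -(-6274)*(7 - 3)/3 = -(-6274)*4/3 = -6274*(-4/3) = 25096/3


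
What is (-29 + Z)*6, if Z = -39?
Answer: -408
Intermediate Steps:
(-29 + Z)*6 = (-29 - 39)*6 = -68*6 = -408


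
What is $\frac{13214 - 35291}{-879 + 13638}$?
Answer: $- \frac{7359}{4253} \approx -1.7303$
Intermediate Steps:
$\frac{13214 - 35291}{-879 + 13638} = - \frac{22077}{12759} = \left(-22077\right) \frac{1}{12759} = - \frac{7359}{4253}$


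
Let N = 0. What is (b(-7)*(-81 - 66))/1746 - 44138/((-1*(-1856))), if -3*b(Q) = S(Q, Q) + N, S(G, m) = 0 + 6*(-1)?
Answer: -223019/9312 ≈ -23.950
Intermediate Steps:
S(G, m) = -6 (S(G, m) = 0 - 6 = -6)
b(Q) = 2 (b(Q) = -(-6 + 0)/3 = -⅓*(-6) = 2)
(b(-7)*(-81 - 66))/1746 - 44138/((-1*(-1856))) = (2*(-81 - 66))/1746 - 44138/((-1*(-1856))) = (2*(-147))*(1/1746) - 44138/1856 = -294*1/1746 - 44138*1/1856 = -49/291 - 761/32 = -223019/9312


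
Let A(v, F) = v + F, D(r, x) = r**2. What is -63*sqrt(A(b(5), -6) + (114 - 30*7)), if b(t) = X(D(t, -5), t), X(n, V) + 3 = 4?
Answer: -63*I*sqrt(101) ≈ -633.14*I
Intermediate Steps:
X(n, V) = 1 (X(n, V) = -3 + 4 = 1)
b(t) = 1
A(v, F) = F + v
-63*sqrt(A(b(5), -6) + (114 - 30*7)) = -63*sqrt((-6 + 1) + (114 - 30*7)) = -63*sqrt(-5 + (114 - 1*210)) = -63*sqrt(-5 + (114 - 210)) = -63*sqrt(-5 - 96) = -63*I*sqrt(101)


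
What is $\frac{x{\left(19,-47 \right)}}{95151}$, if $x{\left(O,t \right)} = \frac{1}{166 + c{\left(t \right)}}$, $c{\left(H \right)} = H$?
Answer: $\frac{1}{11322969} \approx 8.8316 \cdot 10^{-8}$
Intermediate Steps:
$x{\left(O,t \right)} = \frac{1}{166 + t}$
$\frac{x{\left(19,-47 \right)}}{95151} = \frac{1}{\left(166 - 47\right) 95151} = \frac{1}{119} \cdot \frac{1}{95151} = \frac{1}{11322969}$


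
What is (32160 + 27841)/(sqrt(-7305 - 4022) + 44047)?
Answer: 2642864047/1940149536 - 60001*I*sqrt(11327)/1940149536 ≈ 1.3622 - 0.0032914*I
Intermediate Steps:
(32160 + 27841)/(sqrt(-7305 - 4022) + 44047) = 60001/(sqrt(-11327) + 44047) = 60001/(I*sqrt(11327) + 44047) = 60001/(44047 + I*sqrt(11327))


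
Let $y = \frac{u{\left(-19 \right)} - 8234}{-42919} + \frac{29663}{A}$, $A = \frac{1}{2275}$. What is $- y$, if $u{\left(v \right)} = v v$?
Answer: $- \frac{2896316833548}{42919} \approx -6.7483 \cdot 10^{7}$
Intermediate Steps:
$A = \frac{1}{2275} \approx 0.00043956$
$u{\left(v \right)} = v^{2}$
$y = \frac{2896316833548}{42919}$ ($y = \frac{\left(-19\right)^{2} - 8234}{-42919} + 29663 \frac{1}{\frac{1}{2275}} = \left(361 - 8234\right) \left(- \frac{1}{42919}\right) + 29663 \cdot 2275 = \left(-7873\right) \left(- \frac{1}{42919}\right) + 67483325 = \frac{7873}{42919} + 67483325 = \frac{2896316833548}{42919} \approx 6.7483 \cdot 10^{7}$)
$- y = \left(-1\right) \frac{2896316833548}{42919} = - \frac{2896316833548}{42919}$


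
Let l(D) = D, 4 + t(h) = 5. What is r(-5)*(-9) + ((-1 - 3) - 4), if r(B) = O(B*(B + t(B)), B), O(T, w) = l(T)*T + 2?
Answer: -3626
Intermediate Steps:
t(h) = 1 (t(h) = -4 + 5 = 1)
O(T, w) = 2 + T² (O(T, w) = T*T + 2 = T² + 2 = 2 + T²)
r(B) = 2 + B²*(1 + B)² (r(B) = 2 + (B*(B + 1))² = 2 + (B*(1 + B))² = 2 + B²*(1 + B)²)
r(-5)*(-9) + ((-1 - 3) - 4) = (2 + (-5)²*(1 - 5)²)*(-9) + ((-1 - 3) - 4) = (2 + 25*(-4)²)*(-9) + (-4 - 4) = (2 + 25*16)*(-9) - 8 = (2 + 400)*(-9) - 8 = 402*(-9) - 8 = -3618 - 8 = -3626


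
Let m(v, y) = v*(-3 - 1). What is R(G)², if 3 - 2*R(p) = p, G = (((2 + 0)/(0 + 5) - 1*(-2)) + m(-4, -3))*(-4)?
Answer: 146689/100 ≈ 1466.9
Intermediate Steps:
m(v, y) = -4*v (m(v, y) = v*(-4) = -4*v)
G = -368/5 (G = (((2 + 0)/(0 + 5) - 1*(-2)) - 4*(-4))*(-4) = ((2/5 + 2) + 16)*(-4) = ((2*(⅕) + 2) + 16)*(-4) = ((⅖ + 2) + 16)*(-4) = (12/5 + 16)*(-4) = (92/5)*(-4) = -368/5 ≈ -73.600)
R(p) = 3/2 - p/2
R(G)² = (3/2 - ½*(-368/5))² = (3/2 + 184/5)² = (383/10)² = 146689/100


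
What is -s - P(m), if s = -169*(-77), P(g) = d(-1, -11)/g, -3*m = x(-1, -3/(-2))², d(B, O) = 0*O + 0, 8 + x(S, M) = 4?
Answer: -13013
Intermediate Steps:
x(S, M) = -4 (x(S, M) = -8 + 4 = -4)
d(B, O) = 0 (d(B, O) = 0 + 0 = 0)
m = -16/3 (m = -⅓*(-4)² = -⅓*16 = -16/3 ≈ -5.3333)
P(g) = 0 (P(g) = 0/g = 0)
s = 13013
-s - P(m) = -1*13013 - 1*0 = -13013 + 0 = -13013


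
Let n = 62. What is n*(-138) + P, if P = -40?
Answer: -8596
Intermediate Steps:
n*(-138) + P = 62*(-138) - 40 = -8556 - 40 = -8596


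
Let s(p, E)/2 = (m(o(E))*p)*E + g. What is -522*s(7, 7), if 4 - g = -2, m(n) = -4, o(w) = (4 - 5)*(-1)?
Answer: 198360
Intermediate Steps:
o(w) = 1 (o(w) = -1*(-1) = 1)
g = 6 (g = 4 - 1*(-2) = 4 + 2 = 6)
s(p, E) = 12 - 8*E*p (s(p, E) = 2*((-4*p)*E + 6) = 2*(-4*E*p + 6) = 2*(6 - 4*E*p) = 12 - 8*E*p)
-522*s(7, 7) = -522*(12 - 8*7*7) = -522*(12 - 392) = -522*(-380) = 198360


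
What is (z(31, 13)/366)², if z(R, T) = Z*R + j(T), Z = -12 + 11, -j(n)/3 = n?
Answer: 1225/33489 ≈ 0.036579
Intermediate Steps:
j(n) = -3*n
Z = -1
z(R, T) = -R - 3*T
(z(31, 13)/366)² = ((-1*31 - 3*13)/366)² = ((-31 - 39)*(1/366))² = (-70*1/366)² = (-35/183)² = 1225/33489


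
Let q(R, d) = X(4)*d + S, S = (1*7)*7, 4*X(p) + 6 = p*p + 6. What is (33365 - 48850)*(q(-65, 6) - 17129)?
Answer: 264112160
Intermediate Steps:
X(p) = p²/4 (X(p) = -3/2 + (p*p + 6)/4 = -3/2 + (p² + 6)/4 = -3/2 + (6 + p²)/4 = -3/2 + (3/2 + p²/4) = p²/4)
S = 49 (S = 7*7 = 49)
q(R, d) = 49 + 4*d (q(R, d) = ((¼)*4²)*d + 49 = ((¼)*16)*d + 49 = 4*d + 49 = 49 + 4*d)
(33365 - 48850)*(q(-65, 6) - 17129) = (33365 - 48850)*((49 + 4*6) - 17129) = -15485*((49 + 24) - 17129) = -15485*(73 - 17129) = -15485*(-17056) = 264112160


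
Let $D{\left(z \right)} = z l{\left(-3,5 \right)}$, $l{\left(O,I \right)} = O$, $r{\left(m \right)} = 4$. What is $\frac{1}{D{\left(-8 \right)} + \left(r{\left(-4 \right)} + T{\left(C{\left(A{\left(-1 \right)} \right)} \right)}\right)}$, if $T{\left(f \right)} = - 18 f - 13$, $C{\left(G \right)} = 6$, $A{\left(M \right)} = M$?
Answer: $- \frac{1}{93} \approx -0.010753$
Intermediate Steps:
$T{\left(f \right)} = -13 - 18 f$
$D{\left(z \right)} = - 3 z$ ($D{\left(z \right)} = z \left(-3\right) = - 3 z$)
$\frac{1}{D{\left(-8 \right)} + \left(r{\left(-4 \right)} + T{\left(C{\left(A{\left(-1 \right)} \right)} \right)}\right)} = \frac{1}{\left(-3\right) \left(-8\right) + \left(4 - 121\right)} = \frac{1}{24 + \left(4 - 121\right)} = \frac{1}{24 - 117} = \frac{1}{-93} = - \frac{1}{93}$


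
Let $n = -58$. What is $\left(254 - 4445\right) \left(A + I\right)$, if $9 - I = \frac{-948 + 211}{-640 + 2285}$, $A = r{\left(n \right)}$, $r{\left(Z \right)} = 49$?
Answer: $- \frac{402952077}{1645} \approx -2.4496 \cdot 10^{5}$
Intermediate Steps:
$A = 49$
$I = \frac{15542}{1645}$ ($I = 9 - \frac{-948 + 211}{-640 + 2285} = 9 - - \frac{737}{1645} = 9 + \frac{737}{1645} = \frac{15542}{1645} \approx 9.448$)
$\left(254 - 4445\right) \left(A + I\right) = \left(254 - 4445\right) \left(49 + \frac{15542}{1645}\right) = \left(-4191\right) \frac{96147}{1645} = - \frac{402952077}{1645}$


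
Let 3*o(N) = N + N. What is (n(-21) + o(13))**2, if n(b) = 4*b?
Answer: 51076/9 ≈ 5675.1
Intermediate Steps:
o(N) = 2*N/3 (o(N) = (N + N)/3 = (2*N)/3 = 2*N/3)
(n(-21) + o(13))**2 = (4*(-21) + (2/3)*13)**2 = (-84 + 26/3)**2 = (-226/3)**2 = 51076/9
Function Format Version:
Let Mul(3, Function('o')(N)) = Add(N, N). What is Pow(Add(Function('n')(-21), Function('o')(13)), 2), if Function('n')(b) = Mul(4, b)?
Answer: Rational(51076, 9) ≈ 5675.1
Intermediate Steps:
Function('o')(N) = Mul(Rational(2, 3), N) (Function('o')(N) = Mul(Rational(1, 3), Add(N, N)) = Mul(Rational(1, 3), Mul(2, N)) = Mul(Rational(2, 3), N))
Pow(Add(Function('n')(-21), Function('o')(13)), 2) = Pow(Add(Mul(4, -21), Mul(Rational(2, 3), 13)), 2) = Pow(Add(-84, Rational(26, 3)), 2) = Pow(Rational(-226, 3), 2) = Rational(51076, 9)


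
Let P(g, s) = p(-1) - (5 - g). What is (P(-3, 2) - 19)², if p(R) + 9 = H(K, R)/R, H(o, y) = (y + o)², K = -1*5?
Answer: 5184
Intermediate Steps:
K = -5
H(o, y) = (o + y)²
p(R) = -9 + (-5 + R)²/R
P(g, s) = -50 + g (P(g, s) = (-9 + (-5 - 1)²/(-1)) - (5 - g) = (-9 - 1*(-6)²) + (-5 + g) = (-9 - 1*36) + (-5 + g) = (-9 - 36) + (-5 + g) = -45 + (-5 + g) = -50 + g)
(P(-3, 2) - 19)² = ((-50 - 3) - 19)² = (-53 - 19)² = (-72)² = 5184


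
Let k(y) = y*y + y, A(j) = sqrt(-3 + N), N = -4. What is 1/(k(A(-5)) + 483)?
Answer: -I/(sqrt(7) - 476*I) ≈ 0.0021008 - 1.1677e-5*I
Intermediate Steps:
A(j) = I*sqrt(7) (A(j) = sqrt(-3 - 4) = sqrt(-7) = I*sqrt(7))
k(y) = y + y**2 (k(y) = y**2 + y = y + y**2)
1/(k(A(-5)) + 483) = 1/((I*sqrt(7))*(1 + I*sqrt(7)) + 483) = 1/(I*sqrt(7)*(1 + I*sqrt(7)) + 483) = 1/(483 + I*sqrt(7)*(1 + I*sqrt(7)))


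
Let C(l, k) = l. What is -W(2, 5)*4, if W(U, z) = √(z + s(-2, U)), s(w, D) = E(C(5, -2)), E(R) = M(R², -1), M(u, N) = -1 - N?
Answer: -4*√5 ≈ -8.9443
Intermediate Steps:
E(R) = 0 (E(R) = -1 - 1*(-1) = -1 + 1 = 0)
s(w, D) = 0
W(U, z) = √z (W(U, z) = √(z + 0) = √z)
-W(2, 5)*4 = -√5*4 = -4*√5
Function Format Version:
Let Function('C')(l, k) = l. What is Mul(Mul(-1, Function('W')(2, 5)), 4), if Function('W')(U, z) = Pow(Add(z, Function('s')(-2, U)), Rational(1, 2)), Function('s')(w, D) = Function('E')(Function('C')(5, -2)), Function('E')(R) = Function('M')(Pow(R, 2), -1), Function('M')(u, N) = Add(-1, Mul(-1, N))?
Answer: Mul(-4, Pow(5, Rational(1, 2))) ≈ -8.9443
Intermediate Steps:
Function('E')(R) = 0 (Function('E')(R) = Add(-1, Mul(-1, -1)) = Add(-1, 1) = 0)
Function('s')(w, D) = 0
Function('W')(U, z) = Pow(z, Rational(1, 2)) (Function('W')(U, z) = Pow(Add(z, 0), Rational(1, 2)) = Pow(z, Rational(1, 2)))
Mul(Mul(-1, Function('W')(2, 5)), 4) = Mul(Mul(-1, Pow(5, Rational(1, 2))), 4) = Mul(-4, Pow(5, Rational(1, 2)))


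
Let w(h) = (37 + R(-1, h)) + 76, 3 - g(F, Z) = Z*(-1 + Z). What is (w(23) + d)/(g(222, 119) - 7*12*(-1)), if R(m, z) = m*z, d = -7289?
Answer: 7199/13955 ≈ 0.51587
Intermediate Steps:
g(F, Z) = 3 - Z*(-1 + Z)
w(h) = 113 - h (w(h) = (37 - h) + 76 = 113 - h)
(w(23) + d)/(g(222, 119) - 7*12*(-1)) = ((113 - 1*23) - 7289)/((3 + 119 - 1*119²) - 7*12*(-1)) = ((113 - 23) - 7289)/((3 + 119 - 1*14161) - 84*(-1)) = (90 - 7289)/((3 + 119 - 14161) + 84) = -7199/(-14039 + 84) = -7199/(-13955) = -7199*(-1/13955) = 7199/13955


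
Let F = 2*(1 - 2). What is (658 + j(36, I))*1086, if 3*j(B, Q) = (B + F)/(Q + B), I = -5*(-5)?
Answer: 43602176/61 ≈ 7.1479e+5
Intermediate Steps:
I = 25
F = -2 (F = 2*(-1) = -2)
j(B, Q) = (-2 + B)/(3*(B + Q)) (j(B, Q) = ((B - 2)/(Q + B))/3 = ((-2 + B)/(B + Q))/3 = (-2 + B)/(3*(B + Q)))
(658 + j(36, I))*1086 = (658 + (-2 + 36)/(3*(36 + 25)))*1086 = (658 + (⅓)*34/61)*1086 = (658 + (⅓)*(1/61)*34)*1086 = (658 + 34/183)*1086 = (120448/183)*1086 = 43602176/61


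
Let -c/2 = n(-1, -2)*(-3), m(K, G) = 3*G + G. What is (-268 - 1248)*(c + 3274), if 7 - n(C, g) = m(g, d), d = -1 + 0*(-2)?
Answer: -5063440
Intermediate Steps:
d = -1 (d = -1 + 0 = -1)
m(K, G) = 4*G
n(C, g) = 11 (n(C, g) = 7 - 4*(-1) = 7 - 1*(-4) = 7 + 4 = 11)
c = 66 (c = -22*(-3) = -2*(-33) = 66)
(-268 - 1248)*(c + 3274) = (-268 - 1248)*(66 + 3274) = -1516*3340 = -5063440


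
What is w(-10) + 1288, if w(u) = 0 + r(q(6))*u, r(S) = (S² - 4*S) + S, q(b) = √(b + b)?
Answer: 1168 + 60*√3 ≈ 1271.9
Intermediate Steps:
q(b) = √2*√b (q(b) = √(2*b) = √2*√b)
r(S) = S² - 3*S
w(u) = 2*u*√3*(-3 + 2*√3) (w(u) = 0 + ((√2*√6)*(-3 + √2*√6))*u = 0 + ((2*√3)*(-3 + 2*√3))*u = 0 + (2*√3*(-3 + 2*√3))*u = 0 + 2*u*√3*(-3 + 2*√3) = 2*u*√3*(-3 + 2*√3))
w(-10) + 1288 = 6*(-10)*(2 - √3) + 1288 = (-120 + 60*√3) + 1288 = 1168 + 60*√3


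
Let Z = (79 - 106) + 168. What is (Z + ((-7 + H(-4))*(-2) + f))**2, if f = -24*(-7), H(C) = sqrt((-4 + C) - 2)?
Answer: 104289 - 1292*I*sqrt(10) ≈ 1.0429e+5 - 4085.7*I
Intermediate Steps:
H(C) = sqrt(-6 + C)
f = 168
Z = 141 (Z = -27 + 168 = 141)
(Z + ((-7 + H(-4))*(-2) + f))**2 = (141 + ((-7 + sqrt(-6 - 4))*(-2) + 168))**2 = (141 + ((-7 + sqrt(-10))*(-2) + 168))**2 = (141 + ((-7 + I*sqrt(10))*(-2) + 168))**2 = (141 + ((14 - 2*I*sqrt(10)) + 168))**2 = (141 + (182 - 2*I*sqrt(10)))**2 = (323 - 2*I*sqrt(10))**2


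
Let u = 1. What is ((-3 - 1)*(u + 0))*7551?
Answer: -30204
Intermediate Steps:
((-3 - 1)*(u + 0))*7551 = ((-3 - 1)*(1 + 0))*7551 = -4*1*7551 = -4*7551 = -30204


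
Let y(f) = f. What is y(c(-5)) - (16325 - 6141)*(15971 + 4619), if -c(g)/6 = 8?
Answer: -209688608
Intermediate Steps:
c(g) = -48 (c(g) = -6*8 = -48)
y(c(-5)) - (16325 - 6141)*(15971 + 4619) = -48 - (16325 - 6141)*(15971 + 4619) = -48 - 10184*20590 = -48 - 1*209688560 = -48 - 209688560 = -209688608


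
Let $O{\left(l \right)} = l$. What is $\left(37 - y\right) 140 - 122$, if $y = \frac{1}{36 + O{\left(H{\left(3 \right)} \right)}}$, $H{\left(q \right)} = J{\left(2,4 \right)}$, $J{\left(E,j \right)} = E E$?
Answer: $\frac{10109}{2} \approx 5054.5$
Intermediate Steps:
$J{\left(E,j \right)} = E^{2}$
$H{\left(q \right)} = 4$ ($H{\left(q \right)} = 2^{2} = 4$)
$y = \frac{1}{40}$ ($y = \frac{1}{36 + 4} = \frac{1}{40} \approx 0.025$)
$\left(37 - y\right) 140 - 122 = \left(37 - \frac{1}{40}\right) 140 - 122 = \frac{1479}{40} \cdot 140 - 122 = \frac{10353}{2} - 122 = \frac{10109}{2}$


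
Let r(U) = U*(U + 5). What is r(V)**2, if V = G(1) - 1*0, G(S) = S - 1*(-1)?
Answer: 196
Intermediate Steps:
G(S) = 1 + S (G(S) = S + 1 = 1 + S)
V = 2 (V = (1 + 1) - 1*0 = 2 + 0 = 2)
r(U) = U*(5 + U)
r(V)**2 = (2*(5 + 2))**2 = (2*7)**2 = 14**2 = 196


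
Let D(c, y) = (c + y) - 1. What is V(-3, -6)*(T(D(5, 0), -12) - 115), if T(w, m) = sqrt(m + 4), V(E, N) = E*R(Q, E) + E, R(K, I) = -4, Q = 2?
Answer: -1035 + 18*I*sqrt(2) ≈ -1035.0 + 25.456*I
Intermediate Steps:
V(E, N) = -3*E (V(E, N) = E*(-4) + E = -4*E + E = -3*E)
D(c, y) = -1 + c + y
T(w, m) = sqrt(4 + m)
V(-3, -6)*(T(D(5, 0), -12) - 115) = (-3*(-3))*(sqrt(4 - 12) - 115) = 9*(sqrt(-8) - 115) = 9*(2*I*sqrt(2) - 115) = 9*(-115 + 2*I*sqrt(2)) = -1035 + 18*I*sqrt(2)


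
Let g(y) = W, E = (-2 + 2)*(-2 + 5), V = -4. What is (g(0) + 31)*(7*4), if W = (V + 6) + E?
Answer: 924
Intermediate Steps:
E = 0 (E = 0*3 = 0)
W = 2 (W = (-4 + 6) + 0 = 2 + 0 = 2)
g(y) = 2
(g(0) + 31)*(7*4) = (2 + 31)*(7*4) = 33*28 = 924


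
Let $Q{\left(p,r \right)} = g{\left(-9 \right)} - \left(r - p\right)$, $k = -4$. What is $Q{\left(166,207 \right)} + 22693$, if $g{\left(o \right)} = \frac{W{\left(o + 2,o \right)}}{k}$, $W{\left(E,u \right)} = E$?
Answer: $\frac{90615}{4} \approx 22654.0$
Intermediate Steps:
$g{\left(o \right)} = - \frac{1}{2} - \frac{o}{4}$ ($g{\left(o \right)} = \frac{o + 2}{-4} = \left(2 + o\right) \left(- \frac{1}{4}\right) = - \frac{1}{2} - \frac{o}{4}$)
$Q{\left(p,r \right)} = \frac{7}{4} + p - r$ ($Q{\left(p,r \right)} = \left(- \frac{1}{2} - - \frac{9}{4}\right) - \left(r - p\right) = \left(- \frac{1}{2} + \frac{9}{4}\right) + \left(p - r\right) = \frac{7}{4} + \left(p - r\right) = \frac{7}{4} + p - r$)
$Q{\left(166,207 \right)} + 22693 = \left(\frac{7}{4} + 166 - 207\right) + 22693 = - \frac{157}{4} + 22693 = \frac{90615}{4}$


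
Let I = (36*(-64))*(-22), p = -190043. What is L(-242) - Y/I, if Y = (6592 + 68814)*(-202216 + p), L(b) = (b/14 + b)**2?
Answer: 269388850391/413952 ≈ 6.5077e+5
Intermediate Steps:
L(b) = 225*b**2/196 (L(b) = (b*(1/14) + b)**2 = (b/14 + b)**2 = (15*b/14)**2 = 225*b**2/196)
I = 50688 (I = -2304*(-22) = 50688)
Y = -29578682154 (Y = (6592 + 68814)*(-202216 - 190043) = 75406*(-392259) = -29578682154)
L(-242) - Y/I = (225/196)*(-242)**2 - (-29578682154)/50688 = (225/196)*58564 - (-29578682154)/50688 = 3294225/49 - 1*(-4929780359/8448) = 3294225/49 + 4929780359/8448 = 269388850391/413952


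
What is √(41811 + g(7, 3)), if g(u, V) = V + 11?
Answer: 5*√1673 ≈ 204.51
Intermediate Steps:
g(u, V) = 11 + V
√(41811 + g(7, 3)) = √(41811 + (11 + 3)) = √(41811 + 14) = √41825 = 5*√1673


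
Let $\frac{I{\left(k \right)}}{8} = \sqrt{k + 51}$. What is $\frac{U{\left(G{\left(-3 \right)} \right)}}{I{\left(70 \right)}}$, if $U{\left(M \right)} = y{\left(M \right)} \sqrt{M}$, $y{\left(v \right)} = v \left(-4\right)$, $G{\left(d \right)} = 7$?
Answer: $- \frac{7 \sqrt{7}}{22} \approx -0.84183$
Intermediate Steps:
$y{\left(v \right)} = - 4 v$
$I{\left(k \right)} = 8 \sqrt{51 + k}$ ($I{\left(k \right)} = 8 \sqrt{k + 51} = 8 \sqrt{51 + k}$)
$U{\left(M \right)} = - 4 M^{\frac{3}{2}}$ ($U{\left(M \right)} = - 4 M \sqrt{M} = - 4 M^{\frac{3}{2}}$)
$\frac{U{\left(G{\left(-3 \right)} \right)}}{I{\left(70 \right)}} = \frac{\left(-4\right) 7^{\frac{3}{2}}}{8 \sqrt{51 + 70}} = \frac{\left(-4\right) 7 \sqrt{7}}{8 \sqrt{121}} = \frac{\left(-28\right) \sqrt{7}}{8 \cdot 11} = \frac{\left(-28\right) \sqrt{7}}{88} = - 28 \sqrt{7} \cdot \frac{1}{88} = - \frac{7 \sqrt{7}}{22}$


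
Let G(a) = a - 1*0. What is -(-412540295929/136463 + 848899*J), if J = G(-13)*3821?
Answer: 5754696991660430/136463 ≈ 4.2170e+10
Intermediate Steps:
G(a) = a (G(a) = a + 0 = a)
J = -49673 (J = -13*3821 = -49673)
-(-412540295929/136463 + 848899*J) = -848899/(1/(-49673 + 485971/(-136463))) = -848899/(1/(-49673 + 485971*(-1/136463))) = -848899/(1/(-49673 - 485971/136463)) = -848899/(1/(-6779012570/136463)) = -848899/(-136463/6779012570) = -848899*(-6779012570/136463) = 5754696991660430/136463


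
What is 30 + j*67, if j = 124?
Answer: 8338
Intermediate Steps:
30 + j*67 = 30 + 124*67 = 30 + 8308 = 8338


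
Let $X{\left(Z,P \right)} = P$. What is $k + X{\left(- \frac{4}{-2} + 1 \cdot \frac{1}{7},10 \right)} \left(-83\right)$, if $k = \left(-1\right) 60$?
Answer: $-890$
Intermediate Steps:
$k = -60$
$k + X{\left(- \frac{4}{-2} + 1 \cdot \frac{1}{7},10 \right)} \left(-83\right) = -60 + 10 \left(-83\right) = -60 - 830 = -890$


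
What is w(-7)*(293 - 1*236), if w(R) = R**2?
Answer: 2793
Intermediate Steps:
w(-7)*(293 - 1*236) = (-7)**2*(293 - 1*236) = 49*(293 - 236) = 49*57 = 2793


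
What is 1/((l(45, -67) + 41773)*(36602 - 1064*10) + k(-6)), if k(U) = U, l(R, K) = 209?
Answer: 1/1089936678 ≈ 9.1748e-10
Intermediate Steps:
1/((l(45, -67) + 41773)*(36602 - 1064*10) + k(-6)) = 1/((209 + 41773)*(36602 - 1064*10) - 6) = 1/(41982*(36602 - 10640) - 6) = 1/(41982*25962 - 6) = 1/(1089936684 - 6) = 1/1089936678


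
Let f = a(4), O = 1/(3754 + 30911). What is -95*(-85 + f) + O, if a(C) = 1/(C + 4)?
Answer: 2236065833/277320 ≈ 8063.1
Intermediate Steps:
O = 1/34665 ≈ 2.8848e-5
a(C) = 1/(4 + C)
f = ⅛ (f = 1/(4 + 4) = 1/8 = ⅛ ≈ 0.12500)
-95*(-85 + f) + O = -95*(-85 + ⅛) + 1/34665 = -95*(-679/8) + 1/34665 = 64505/8 + 1/34665 = 2236065833/277320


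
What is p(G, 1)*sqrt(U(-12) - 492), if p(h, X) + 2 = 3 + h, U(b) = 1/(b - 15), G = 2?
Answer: I*sqrt(39855)/3 ≈ 66.546*I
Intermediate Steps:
U(b) = 1/(-15 + b)
p(h, X) = 1 + h (p(h, X) = -2 + (3 + h) = 1 + h)
p(G, 1)*sqrt(U(-12) - 492) = (1 + 2)*sqrt(1/(-15 - 12) - 492) = 3*sqrt(1/(-27) - 492) = 3*sqrt(-1/27 - 492) = 3*sqrt(-13285/27) = 3*(I*sqrt(39855)/9) = I*sqrt(39855)/3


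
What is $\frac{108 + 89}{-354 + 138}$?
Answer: $- \frac{197}{216} \approx -0.91204$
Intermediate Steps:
$\frac{108 + 89}{-354 + 138} = \frac{197}{-216} = 197 \left(- \frac{1}{216}\right) = - \frac{197}{216}$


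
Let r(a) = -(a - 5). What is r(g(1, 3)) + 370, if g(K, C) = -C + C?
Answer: 375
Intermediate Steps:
g(K, C) = 0
r(a) = 5 - a (r(a) = -(-5 + a) = 5 - a)
r(g(1, 3)) + 370 = (5 - 1*0) + 370 = (5 + 0) + 370 = 5 + 370 = 375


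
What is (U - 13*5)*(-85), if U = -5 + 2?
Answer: 5780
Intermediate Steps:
U = -3
(U - 13*5)*(-85) = (-3 - 13*5)*(-85) = (-3 - 65)*(-85) = -68*(-85) = 5780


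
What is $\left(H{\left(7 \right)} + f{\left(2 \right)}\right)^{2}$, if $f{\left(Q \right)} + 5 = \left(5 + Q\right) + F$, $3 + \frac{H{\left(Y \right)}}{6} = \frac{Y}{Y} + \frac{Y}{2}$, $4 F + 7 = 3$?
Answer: $100$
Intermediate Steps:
$F = -1$ ($F = - \frac{7}{4} + \frac{1}{4} \cdot 3 = - \frac{7}{4} + \frac{3}{4} = -1$)
$H{\left(Y \right)} = -12 + 3 Y$ ($H{\left(Y \right)} = -18 + 6 \left(\frac{Y}{Y} + \frac{Y}{2}\right) = -18 + 6 \left(1 + Y \frac{1}{2}\right) = -18 + 6 \left(1 + \frac{Y}{2}\right) = -18 + \left(6 + 3 Y\right) = -12 + 3 Y$)
$f{\left(Q \right)} = -1 + Q$ ($f{\left(Q \right)} = -5 + \left(\left(5 + Q\right) - 1\right) = -5 + \left(4 + Q\right) = -1 + Q$)
$\left(H{\left(7 \right)} + f{\left(2 \right)}\right)^{2} = \left(\left(-12 + 3 \cdot 7\right) + \left(-1 + 2\right)\right)^{2} = \left(\left(-12 + 21\right) + 1\right)^{2} = \left(9 + 1\right)^{2} = 10^{2} = 100$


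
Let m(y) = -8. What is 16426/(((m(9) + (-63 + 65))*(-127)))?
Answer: 8213/381 ≈ 21.556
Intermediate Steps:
16426/(((m(9) + (-63 + 65))*(-127))) = 16426/(((-8 + (-63 + 65))*(-127))) = 16426/(((-8 + 2)*(-127))) = 16426/((-6*(-127))) = 16426/762 = 16426*(1/762) = 8213/381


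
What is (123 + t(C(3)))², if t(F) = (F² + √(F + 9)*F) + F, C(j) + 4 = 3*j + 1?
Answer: 27765 + 1980*√15 ≈ 35434.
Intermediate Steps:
C(j) = -3 + 3*j (C(j) = -4 + (3*j + 1) = -4 + (1 + 3*j) = -3 + 3*j)
t(F) = F + F² + F*√(9 + F) (t(F) = (F² + √(9 + F)*F) + F = (F² + F*√(9 + F)) + F = F + F² + F*√(9 + F))
(123 + t(C(3)))² = (123 + (-3 + 3*3)*(1 + (-3 + 3*3) + √(9 + (-3 + 3*3))))² = (123 + (-3 + 9)*(1 + (-3 + 9) + √(9 + (-3 + 9))))² = (123 + 6*(1 + 6 + √(9 + 6)))² = (123 + 6*(1 + 6 + √15))² = (123 + 6*(7 + √15))² = (123 + (42 + 6*√15))² = (165 + 6*√15)²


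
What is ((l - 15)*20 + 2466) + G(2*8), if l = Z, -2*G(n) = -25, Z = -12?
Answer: 3877/2 ≈ 1938.5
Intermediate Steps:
G(n) = 25/2 (G(n) = -1/2*(-25) = 25/2)
l = -12
((l - 15)*20 + 2466) + G(2*8) = ((-12 - 15)*20 + 2466) + 25/2 = (-27*20 + 2466) + 25/2 = (-540 + 2466) + 25/2 = 1926 + 25/2 = 3877/2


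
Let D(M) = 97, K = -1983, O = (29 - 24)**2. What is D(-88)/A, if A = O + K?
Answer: -97/1958 ≈ -0.049540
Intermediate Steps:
O = 25 (O = 5**2 = 25)
A = -1958 (A = 25 - 1983 = -1958)
D(-88)/A = 97/(-1958) = 97*(-1/1958) = -97/1958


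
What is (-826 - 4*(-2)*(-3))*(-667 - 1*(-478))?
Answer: 160650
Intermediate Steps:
(-826 - 4*(-2)*(-3))*(-667 - 1*(-478)) = (-826 + 8*(-3))*(-667 + 478) = (-826 - 24)*(-189) = -850*(-189) = 160650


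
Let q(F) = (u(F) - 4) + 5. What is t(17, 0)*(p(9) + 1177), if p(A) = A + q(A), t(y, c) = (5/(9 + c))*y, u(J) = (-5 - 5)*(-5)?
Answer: 105145/9 ≈ 11683.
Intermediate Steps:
u(J) = 50 (u(J) = -10*(-5) = 50)
q(F) = 51 (q(F) = (50 - 4) + 5 = 46 + 5 = 51)
t(y, c) = 5*y/(9 + c)
p(A) = 51 + A (p(A) = A + 51 = 51 + A)
t(17, 0)*(p(9) + 1177) = (5*17/(9 + 0))*((51 + 9) + 1177) = (5*17/9)*(60 + 1177) = (5*17*(⅑))*1237 = (85/9)*1237 = 105145/9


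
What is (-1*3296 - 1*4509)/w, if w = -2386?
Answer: 7805/2386 ≈ 3.2712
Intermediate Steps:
(-1*3296 - 1*4509)/w = (-1*3296 - 1*4509)/(-2386) = (-3296 - 4509)*(-1/2386) = -7805*(-1/2386) = 7805/2386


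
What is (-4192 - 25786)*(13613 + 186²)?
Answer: -1445209402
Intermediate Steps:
(-4192 - 25786)*(13613 + 186²) = -29978*(13613 + 34596) = -29978*48209 = -1445209402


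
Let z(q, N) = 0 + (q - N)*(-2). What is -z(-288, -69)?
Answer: -438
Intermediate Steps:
z(q, N) = -2*q + 2*N (z(q, N) = 0 + (-2*q + 2*N) = -2*q + 2*N)
-z(-288, -69) = -(-2*(-288) + 2*(-69)) = -(576 - 138) = -1*438 = -438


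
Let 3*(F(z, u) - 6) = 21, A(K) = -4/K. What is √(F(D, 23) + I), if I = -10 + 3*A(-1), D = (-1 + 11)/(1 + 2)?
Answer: √15 ≈ 3.8730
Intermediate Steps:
D = 10/3 ≈ 3.3333
F(z, u) = 13 (F(z, u) = 6 + (⅓)*21 = 6 + 7 = 13)
I = 2 (I = -10 + 3*(-4/(-1)) = -10 + 3*(-4*(-1)) = -10 + 3*4 = -10 + 12 = 2)
√(F(D, 23) + I) = √(13 + 2) = √15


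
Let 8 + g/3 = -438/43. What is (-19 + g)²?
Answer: 10004569/1849 ≈ 5410.8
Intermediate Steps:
g = -2346/43 (g = -24 + 3*(-438/43) = -24 - 1314/43 = -2346/43 ≈ -54.558)
(-19 + g)² = (-19 - 2346/43)² = (-3163/43)² = 10004569/1849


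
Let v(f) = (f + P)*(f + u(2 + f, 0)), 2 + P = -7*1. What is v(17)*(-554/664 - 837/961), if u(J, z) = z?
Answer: -596734/2573 ≈ -231.92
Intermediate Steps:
P = -9 (P = -2 - 7*1 = -2 - 7 = -9)
v(f) = f*(-9 + f) (v(f) = (f - 9)*(f + 0) = (-9 + f)*f = f*(-9 + f))
v(17)*(-554/664 - 837/961) = (17*(-9 + 17))*(-554/664 - 837/961) = (17*8)*(-554*1/664 - 837*1/961) = 136*(-277/332 - 27/31) = 136*(-17551/10292) = -596734/2573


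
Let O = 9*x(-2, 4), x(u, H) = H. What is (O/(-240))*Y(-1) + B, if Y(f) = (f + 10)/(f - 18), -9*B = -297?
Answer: 12567/380 ≈ 33.071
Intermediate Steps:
B = 33 (B = -⅑*(-297) = 33)
Y(f) = (10 + f)/(-18 + f)
O = 36 (O = 9*4 = 36)
(O/(-240))*Y(-1) + B = (36/(-240))*((10 - 1)/(-18 - 1)) + 33 = (36*(-1/240))*(9/(-19)) + 33 = -(-3)*9/380 + 33 = -3/20*(-9/19) + 33 = 27/380 + 33 = 12567/380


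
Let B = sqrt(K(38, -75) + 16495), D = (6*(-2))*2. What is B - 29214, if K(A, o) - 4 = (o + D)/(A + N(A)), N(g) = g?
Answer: -29214 + 5*sqrt(952907)/38 ≈ -29086.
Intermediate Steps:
D = -24 (D = -12*2 = -24)
K(A, o) = 4 + (-24 + o)/(2*A) (K(A, o) = 4 + (o - 24)/(A + A) = 4 + (-24 + o)/((2*A)) = 4 + (-24 + o)*(1/(2*A)) = 4 + (-24 + o)/(2*A))
B = 5*sqrt(952907)/38 (B = sqrt((1/2)*(-24 - 75 + 8*38)/38 + 16495) = sqrt((1/2)*(1/38)*(-24 - 75 + 304) + 16495) = sqrt((1/2)*(1/38)*205 + 16495) = sqrt(205/76 + 16495) = sqrt(1253825/76) = 5*sqrt(952907)/38 ≈ 128.44)
B - 29214 = 5*sqrt(952907)/38 - 29214 = -29214 + 5*sqrt(952907)/38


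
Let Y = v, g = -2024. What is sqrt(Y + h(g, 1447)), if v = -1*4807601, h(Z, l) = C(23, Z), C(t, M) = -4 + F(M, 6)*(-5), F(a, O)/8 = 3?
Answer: 5*I*sqrt(192309) ≈ 2192.7*I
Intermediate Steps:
F(a, O) = 24 (F(a, O) = 8*3 = 24)
C(t, M) = -124 (C(t, M) = -4 + 24*(-5) = -4 - 120 = -124)
h(Z, l) = -124
v = -4807601
Y = -4807601
sqrt(Y + h(g, 1447)) = sqrt(-4807601 - 124) = sqrt(-4807725) = 5*I*sqrt(192309)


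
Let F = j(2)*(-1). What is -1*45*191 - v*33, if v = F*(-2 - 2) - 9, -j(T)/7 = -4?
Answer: -11994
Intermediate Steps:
j(T) = 28 (j(T) = -7*(-4) = 28)
F = -28 (F = 28*(-1) = -28)
v = 103 (v = -28*(-2 - 2) - 9 = -28*(-4) - 9 = 112 - 9 = 103)
-1*45*191 - v*33 = -1*45*191 - 103*33 = -45*191 - 1*3399 = -8595 - 3399 = -11994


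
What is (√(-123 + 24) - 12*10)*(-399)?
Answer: 47880 - 1197*I*√11 ≈ 47880.0 - 3970.0*I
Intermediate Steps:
(√(-123 + 24) - 12*10)*(-399) = (√(-99) - 120)*(-399) = (3*I*√11 - 120)*(-399) = (-120 + 3*I*√11)*(-399) = 47880 - 1197*I*√11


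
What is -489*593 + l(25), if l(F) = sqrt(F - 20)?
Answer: -289977 + sqrt(5) ≈ -2.8998e+5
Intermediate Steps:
l(F) = sqrt(-20 + F)
-489*593 + l(25) = -489*593 + sqrt(-20 + 25) = -289977 + sqrt(5)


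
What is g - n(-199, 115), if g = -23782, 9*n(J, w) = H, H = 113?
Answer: -214151/9 ≈ -23795.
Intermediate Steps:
n(J, w) = 113/9 (n(J, w) = (⅑)*113 = 113/9)
g - n(-199, 115) = -23782 - 1*113/9 = -23782 - 113/9 = -214151/9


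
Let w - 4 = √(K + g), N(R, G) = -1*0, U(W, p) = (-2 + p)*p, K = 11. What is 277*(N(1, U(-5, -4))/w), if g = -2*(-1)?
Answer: 0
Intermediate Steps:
g = 2
U(W, p) = p*(-2 + p)
N(R, G) = 0
w = 4 + √13 (w = 4 + √(11 + 2) = 4 + √13 ≈ 7.6056)
277*(N(1, U(-5, -4))/w) = 277*(0/(4 + √13)) = 277*0 = 0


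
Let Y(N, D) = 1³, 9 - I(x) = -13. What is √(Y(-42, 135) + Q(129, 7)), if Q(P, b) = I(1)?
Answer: √23 ≈ 4.7958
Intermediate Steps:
I(x) = 22 (I(x) = 9 - 1*(-13) = 9 + 13 = 22)
Q(P, b) = 22
Y(N, D) = 1
√(Y(-42, 135) + Q(129, 7)) = √(1 + 22) = √23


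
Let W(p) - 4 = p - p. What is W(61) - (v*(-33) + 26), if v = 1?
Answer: 11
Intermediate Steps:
W(p) = 4 (W(p) = 4 + (p - p) = 4 + 0 = 4)
W(61) - (v*(-33) + 26) = 4 - (1*(-33) + 26) = 4 - (-33 + 26) = 4 - 1*(-7) = 4 + 7 = 11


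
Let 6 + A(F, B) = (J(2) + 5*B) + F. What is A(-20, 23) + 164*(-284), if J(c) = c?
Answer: -46485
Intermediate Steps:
A(F, B) = -4 + F + 5*B (A(F, B) = -6 + ((2 + 5*B) + F) = -6 + (2 + F + 5*B) = -4 + F + 5*B)
A(-20, 23) + 164*(-284) = (-4 - 20 + 5*23) + 164*(-284) = (-4 - 20 + 115) - 46576 = 91 - 46576 = -46485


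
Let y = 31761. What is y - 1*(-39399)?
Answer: 71160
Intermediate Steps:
y - 1*(-39399) = 31761 - 1*(-39399) = 31761 + 39399 = 71160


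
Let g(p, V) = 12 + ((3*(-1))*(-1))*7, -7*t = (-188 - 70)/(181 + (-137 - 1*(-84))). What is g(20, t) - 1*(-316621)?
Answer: 316654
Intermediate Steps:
t = 129/448 (t = -(-188 - 70)/(7*(181 + (-137 - 1*(-84)))) = -(-258)/(7*(181 + (-137 + 84))) = -(-258)/(7*(181 - 53)) = -(-258)/(7*128) = -⅐*(-129/64) = 129/448 ≈ 0.28795)
g(p, V) = 33 (g(p, V) = 12 - 3*(-1)*7 = 12 + 3*7 = 12 + 21 = 33)
g(20, t) - 1*(-316621) = 33 - 1*(-316621) = 33 + 316621 = 316654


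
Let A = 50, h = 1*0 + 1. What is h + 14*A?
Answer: 701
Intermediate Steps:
h = 1 (h = 0 + 1 = 1)
h + 14*A = 1 + 14*50 = 1 + 700 = 701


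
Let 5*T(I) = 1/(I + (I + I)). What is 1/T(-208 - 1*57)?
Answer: -3975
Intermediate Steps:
T(I) = 1/(15*I) (T(I) = 1/(5*(I + (I + I))) = 1/(5*(I + 2*I)) = 1/(5*((3*I))) = (1/(3*I))/5 = 1/(15*I))
1/T(-208 - 1*57) = 1/(1/(15*(-208 - 1*57))) = 1/(1/(15*(-208 - 57))) = 1/((1/15)/(-265)) = 1/((1/15)*(-1/265)) = 1/(-1/3975) = -3975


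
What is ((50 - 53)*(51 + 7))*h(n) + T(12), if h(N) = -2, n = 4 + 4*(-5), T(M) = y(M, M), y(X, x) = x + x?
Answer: 372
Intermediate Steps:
y(X, x) = 2*x
T(M) = 2*M
n = -16 (n = 4 - 20 = -16)
((50 - 53)*(51 + 7))*h(n) + T(12) = ((50 - 53)*(51 + 7))*(-2) + 2*12 = -3*58*(-2) + 24 = -174*(-2) + 24 = 348 + 24 = 372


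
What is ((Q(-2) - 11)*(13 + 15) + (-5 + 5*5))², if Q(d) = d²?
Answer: 30976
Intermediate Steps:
((Q(-2) - 11)*(13 + 15) + (-5 + 5*5))² = (((-2)² - 11)*(13 + 15) + (-5 + 5*5))² = ((4 - 11)*28 + (-5 + 25))² = (-7*28 + 20)² = (-196 + 20)² = (-176)² = 30976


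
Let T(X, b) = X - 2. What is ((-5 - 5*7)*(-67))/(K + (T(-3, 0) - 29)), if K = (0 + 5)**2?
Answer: -2680/9 ≈ -297.78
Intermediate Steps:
T(X, b) = -2 + X
K = 25 (K = 5**2 = 25)
((-5 - 5*7)*(-67))/(K + (T(-3, 0) - 29)) = ((-5 - 5*7)*(-67))/(25 + ((-2 - 3) - 29)) = ((-5 - 35)*(-67))/(25 + (-5 - 29)) = (-40*(-67))/(25 - 34) = 2680/(-9) = 2680*(-1/9) = -2680/9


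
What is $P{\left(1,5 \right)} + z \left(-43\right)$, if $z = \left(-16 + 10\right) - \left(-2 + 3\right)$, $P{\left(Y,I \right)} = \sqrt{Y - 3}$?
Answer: $301 + i \sqrt{2} \approx 301.0 + 1.4142 i$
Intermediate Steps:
$P{\left(Y,I \right)} = \sqrt{-3 + Y}$
$z = -7$ ($z = -6 - 1 = -7$)
$P{\left(1,5 \right)} + z \left(-43\right) = \sqrt{-3 + 1} - -301 = \sqrt{-2} + 301 = i \sqrt{2} + 301 = 301 + i \sqrt{2}$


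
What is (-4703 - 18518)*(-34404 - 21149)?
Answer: 1289996213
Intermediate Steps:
(-4703 - 18518)*(-34404 - 21149) = -23221*(-55553) = 1289996213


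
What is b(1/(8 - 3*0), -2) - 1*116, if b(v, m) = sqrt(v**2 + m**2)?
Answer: -116 + sqrt(257)/8 ≈ -114.00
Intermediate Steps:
b(v, m) = sqrt(m**2 + v**2)
b(1/(8 - 3*0), -2) - 1*116 = sqrt((-2)**2 + (1/(8 - 3*0))**2) - 1*116 = sqrt(4 + (1/(8 + 0))**2) - 116 = sqrt(4 + (1/8)**2) - 116 = sqrt(4 + 1/64) - 116 = sqrt(257/64) - 116 = sqrt(257)/8 - 116 = -116 + sqrt(257)/8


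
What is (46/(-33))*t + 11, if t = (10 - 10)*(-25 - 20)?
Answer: 11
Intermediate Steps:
t = 0 (t = 0*(-45) = 0)
(46/(-33))*t + 11 = (46/(-33))*0 + 11 = (46*(-1/33))*0 + 11 = -46/33*0 + 11 = 0 + 11 = 11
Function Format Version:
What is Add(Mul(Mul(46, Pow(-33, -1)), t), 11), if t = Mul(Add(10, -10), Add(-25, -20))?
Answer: 11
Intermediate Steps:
t = 0 (t = Mul(0, -45) = 0)
Add(Mul(Mul(46, Pow(-33, -1)), t), 11) = Add(Mul(Mul(46, Pow(-33, -1)), 0), 11) = Add(Mul(Mul(46, Rational(-1, 33)), 0), 11) = Add(Mul(Rational(-46, 33), 0), 11) = Add(0, 11) = 11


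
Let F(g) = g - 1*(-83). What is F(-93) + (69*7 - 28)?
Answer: 445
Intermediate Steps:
F(g) = 83 + g (F(g) = g + 83 = 83 + g)
F(-93) + (69*7 - 28) = (83 - 93) + (69*7 - 28) = -10 + (483 - 28) = -10 + 455 = 445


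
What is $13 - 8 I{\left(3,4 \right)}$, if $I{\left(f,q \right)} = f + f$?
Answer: $-35$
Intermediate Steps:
$I{\left(f,q \right)} = 2 f$
$13 - 8 I{\left(3,4 \right)} = 13 - 8 \cdot 2 \cdot 3 = 13 - 48 = -35$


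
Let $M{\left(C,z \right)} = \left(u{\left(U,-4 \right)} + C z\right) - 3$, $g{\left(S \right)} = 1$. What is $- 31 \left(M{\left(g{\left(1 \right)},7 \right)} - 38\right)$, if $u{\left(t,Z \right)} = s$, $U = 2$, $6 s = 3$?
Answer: $\frac{2077}{2} \approx 1038.5$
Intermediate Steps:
$s = \frac{1}{2}$ ($s = \frac{1}{6} \cdot 3 = \frac{1}{2} \approx 0.5$)
$u{\left(t,Z \right)} = \frac{1}{2}$
$M{\left(C,z \right)} = - \frac{5}{2} + C z$ ($M{\left(C,z \right)} = \left(\frac{1}{2} + C z\right) - 3 = - \frac{5}{2} + C z$)
$- 31 \left(M{\left(g{\left(1 \right)},7 \right)} - 38\right) = - 31 \left(\left(- \frac{5}{2} + 1 \cdot 7\right) - 38\right) = - 31 \left(\left(- \frac{5}{2} + 7\right) - 38\right) = - 31 \left(\frac{9}{2} - 38\right) = \left(-31\right) \left(- \frac{67}{2}\right) = \frac{2077}{2}$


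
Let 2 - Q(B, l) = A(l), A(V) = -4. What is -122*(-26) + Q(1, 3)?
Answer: 3178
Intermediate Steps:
Q(B, l) = 6 (Q(B, l) = 2 - 1*(-4) = 2 + 4 = 6)
-122*(-26) + Q(1, 3) = -122*(-26) + 6 = 3172 + 6 = 3178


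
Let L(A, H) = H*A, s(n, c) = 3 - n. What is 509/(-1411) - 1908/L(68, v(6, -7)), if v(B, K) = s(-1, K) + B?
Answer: -44681/14110 ≈ -3.1666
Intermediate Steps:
v(B, K) = 4 + B (v(B, K) = (3 - 1*(-1)) + B = (3 + 1) + B = 4 + B)
L(A, H) = A*H
509/(-1411) - 1908/L(68, v(6, -7)) = 509/(-1411) - 1908*1/(68*(4 + 6)) = 509*(-1/1411) - 1908/(68*10) = -509/1411 - 1908/680 = -509/1411 - 1908*1/680 = -509/1411 - 477/170 = -44681/14110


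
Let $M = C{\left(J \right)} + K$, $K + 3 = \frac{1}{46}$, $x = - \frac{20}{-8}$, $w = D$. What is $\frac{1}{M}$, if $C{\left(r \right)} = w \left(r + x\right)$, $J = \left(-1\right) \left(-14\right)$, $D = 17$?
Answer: $\frac{23}{6383} \approx 0.0036033$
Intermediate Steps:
$w = 17$
$J = 14$
$x = \frac{5}{2}$ ($x = \left(-20\right) \left(- \frac{1}{8}\right) = \frac{5}{2} \approx 2.5$)
$C{\left(r \right)} = \frac{85}{2} + 17 r$ ($C{\left(r \right)} = 17 \left(r + \frac{5}{2}\right) = 17 \left(\frac{5}{2} + r\right) = \frac{85}{2} + 17 r$)
$K = - \frac{137}{46}$ ($K = -3 + \frac{1}{46} = - \frac{137}{46} \approx -2.9783$)
$M = \frac{6383}{23}$ ($M = \left(\frac{85}{2} + 17 \cdot 14\right) - \frac{137}{46} = \left(\frac{85}{2} + 238\right) - \frac{137}{46} = \frac{561}{2} - \frac{137}{46} = \frac{6383}{23} \approx 277.52$)
$\frac{1}{M} = \frac{1}{\frac{6383}{23}} = \frac{23}{6383}$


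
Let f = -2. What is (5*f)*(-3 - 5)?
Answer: 80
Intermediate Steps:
(5*f)*(-3 - 5) = (5*(-2))*(-3 - 5) = -10*(-8) = 80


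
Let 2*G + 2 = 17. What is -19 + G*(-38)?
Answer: -304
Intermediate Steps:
G = 15/2 (G = -1 + (1/2)*17 = -1 + 17/2 = 15/2 ≈ 7.5000)
-19 + G*(-38) = -19 + (15/2)*(-38) = -19 - 285 = -304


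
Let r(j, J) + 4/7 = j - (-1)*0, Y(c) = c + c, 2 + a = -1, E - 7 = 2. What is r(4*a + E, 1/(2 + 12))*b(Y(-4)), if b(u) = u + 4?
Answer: 100/7 ≈ 14.286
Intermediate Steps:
E = 9 (E = 7 + 2 = 9)
a = -3 (a = -2 - 1 = -3)
Y(c) = 2*c
b(u) = 4 + u
r(j, J) = -4/7 + j (r(j, J) = -4/7 + (j - (-1)*0) = -4/7 + (j - 1*0) = -4/7 + (j + 0) = -4/7 + j)
r(4*a + E, 1/(2 + 12))*b(Y(-4)) = (-4/7 + (4*(-3) + 9))*(4 + 2*(-4)) = (-4/7 + (-12 + 9))*(4 - 8) = (-4/7 - 3)*(-4) = -25/7*(-4) = 100/7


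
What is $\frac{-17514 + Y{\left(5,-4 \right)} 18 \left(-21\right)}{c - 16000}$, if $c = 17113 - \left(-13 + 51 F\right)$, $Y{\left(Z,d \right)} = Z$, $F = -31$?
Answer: $- \frac{19404}{2707} \approx -7.1681$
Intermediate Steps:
$c = 18707$ ($c = 17113 + \left(\left(-51\right) \left(-31\right) + 13\right) = 17113 + \left(1581 + 13\right) = 17113 + 1594 = 18707$)
$\frac{-17514 + Y{\left(5,-4 \right)} 18 \left(-21\right)}{c - 16000} = \frac{-17514 + 5 \cdot 18 \left(-21\right)}{18707 - 16000} = \frac{-17514 + 90 \left(-21\right)}{2707} = \left(-17514 - 1890\right) \frac{1}{2707} = \left(-19404\right) \frac{1}{2707} = - \frac{19404}{2707}$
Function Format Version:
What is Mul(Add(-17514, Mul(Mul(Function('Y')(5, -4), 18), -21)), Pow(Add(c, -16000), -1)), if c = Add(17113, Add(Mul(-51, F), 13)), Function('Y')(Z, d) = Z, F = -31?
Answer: Rational(-19404, 2707) ≈ -7.1681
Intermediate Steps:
c = 18707 (c = Add(17113, Add(Mul(-51, -31), 13)) = Add(17113, Add(1581, 13)) = Add(17113, 1594) = 18707)
Mul(Add(-17514, Mul(Mul(Function('Y')(5, -4), 18), -21)), Pow(Add(c, -16000), -1)) = Mul(Add(-17514, Mul(Mul(5, 18), -21)), Pow(Add(18707, -16000), -1)) = Mul(Add(-17514, Mul(90, -21)), Pow(2707, -1)) = Mul(Add(-17514, -1890), Rational(1, 2707)) = Mul(-19404, Rational(1, 2707)) = Rational(-19404, 2707)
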